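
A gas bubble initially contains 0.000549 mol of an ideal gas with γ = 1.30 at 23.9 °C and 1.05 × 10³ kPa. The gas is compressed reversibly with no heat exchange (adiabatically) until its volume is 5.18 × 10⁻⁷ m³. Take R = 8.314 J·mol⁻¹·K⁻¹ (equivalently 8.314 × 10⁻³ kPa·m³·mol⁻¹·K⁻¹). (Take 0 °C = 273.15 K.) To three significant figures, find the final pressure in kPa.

P₂ ≈ 3.44e+03 kPa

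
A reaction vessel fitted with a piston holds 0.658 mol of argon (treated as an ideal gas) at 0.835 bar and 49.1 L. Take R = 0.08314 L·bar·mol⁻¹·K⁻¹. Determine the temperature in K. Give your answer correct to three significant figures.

T ≈ 749 K

PV = nRT ⇒ T = PV/(nR) = (0.835 × 49.1) / (0.658 × 0.08314)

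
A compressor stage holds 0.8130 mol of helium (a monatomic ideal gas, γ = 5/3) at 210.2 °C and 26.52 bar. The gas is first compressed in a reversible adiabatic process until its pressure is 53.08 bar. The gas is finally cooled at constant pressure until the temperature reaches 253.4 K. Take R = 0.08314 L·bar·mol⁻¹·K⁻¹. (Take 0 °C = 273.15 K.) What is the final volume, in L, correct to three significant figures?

V₃ ≈ 0.323 L

Convert: T₁ = 483.3 K.
From PV = nRT: V₁ = nRT₁/P₁ = 1.232 L.
Reversible adiabatic, γ = 5/3: T₂ = T₁·(P₂/P₁)^((γ−1)/γ) = 638.0 K; V₂ = V₁·(P₁/P₂)^(1/γ) = 0.8124 L.
Isobaric, so V/T is constant: P₃ = P₂; V₃ = V₂·(T₃/T₂) = 0.3227 L.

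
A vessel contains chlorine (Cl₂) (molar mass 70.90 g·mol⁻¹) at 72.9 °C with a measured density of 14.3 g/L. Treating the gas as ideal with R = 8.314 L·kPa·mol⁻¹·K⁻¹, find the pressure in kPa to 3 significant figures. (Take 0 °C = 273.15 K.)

ρ = PM/(RT) ⇒ P = ρRT/M = (14.3 × 8.314 × 346.0) / 70.90

P ≈ 580 kPa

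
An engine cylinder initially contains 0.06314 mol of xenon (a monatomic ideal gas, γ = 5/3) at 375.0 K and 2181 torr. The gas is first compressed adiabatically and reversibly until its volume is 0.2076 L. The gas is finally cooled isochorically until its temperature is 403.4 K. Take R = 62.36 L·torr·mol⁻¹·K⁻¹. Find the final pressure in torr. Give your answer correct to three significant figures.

P₃ ≈ 7.65e+03 torr

From PV = nRT: V₁ = nRT₁/P₁ = 0.6770 L.
Reversible adiabatic, γ = 5/3: T₂ = T₁·(V₁/V₂)^(γ−1) = 824.7 K; P₂ = P₁·(V₁/V₂)^γ = 1.564e+04 torr.
V constant ⇒ P ∝ T: V₃ = V₂; P₃ = P₂·(T₃/T₂) = 7651 torr.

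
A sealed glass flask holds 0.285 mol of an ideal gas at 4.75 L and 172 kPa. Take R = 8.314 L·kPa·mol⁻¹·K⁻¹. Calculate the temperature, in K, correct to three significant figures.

PV = nRT ⇒ T = PV/(nR) = (172 × 4.75) / (0.285 × 8.314)

T ≈ 345 K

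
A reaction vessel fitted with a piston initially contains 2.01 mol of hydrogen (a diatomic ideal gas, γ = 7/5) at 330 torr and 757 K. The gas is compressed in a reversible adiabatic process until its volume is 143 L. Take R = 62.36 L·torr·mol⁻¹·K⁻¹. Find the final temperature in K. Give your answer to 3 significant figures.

T₂ ≈ 1.00e+03 K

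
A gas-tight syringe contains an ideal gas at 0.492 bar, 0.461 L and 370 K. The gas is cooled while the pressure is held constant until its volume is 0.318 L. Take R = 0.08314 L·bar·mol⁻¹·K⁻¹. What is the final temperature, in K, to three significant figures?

T₂ ≈ 255 K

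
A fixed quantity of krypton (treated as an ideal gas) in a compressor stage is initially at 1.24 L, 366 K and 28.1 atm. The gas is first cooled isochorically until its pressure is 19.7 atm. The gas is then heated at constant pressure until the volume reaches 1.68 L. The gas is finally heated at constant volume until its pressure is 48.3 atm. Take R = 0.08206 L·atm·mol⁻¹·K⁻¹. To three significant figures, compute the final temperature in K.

T₄ ≈ 852 K

V constant ⇒ P ∝ T: V₂ = V₁; T₂ = T₁·(P₂/P₁) = 256.6 K.
Isobaric, so V/T is constant: P₃ = P₂; T₃ = T₂·(V₃/V₂) = 347.6 K.
Isochoric, so P/T is constant: V₄ = V₃; T₄ = T₃·(P₄/P₃) = 852.3 K.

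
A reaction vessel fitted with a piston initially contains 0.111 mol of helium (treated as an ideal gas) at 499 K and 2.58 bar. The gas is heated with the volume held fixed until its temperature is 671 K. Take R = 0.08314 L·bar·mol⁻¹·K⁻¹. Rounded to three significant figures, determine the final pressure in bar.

P₂ ≈ 3.47 bar

From PV = nRT: V₁ = nRT₁/P₁ = 1.785 L.
V constant ⇒ P ∝ T: V₂ = V₁; P₂ = P₁·(T₂/T₁) = 3.469 bar.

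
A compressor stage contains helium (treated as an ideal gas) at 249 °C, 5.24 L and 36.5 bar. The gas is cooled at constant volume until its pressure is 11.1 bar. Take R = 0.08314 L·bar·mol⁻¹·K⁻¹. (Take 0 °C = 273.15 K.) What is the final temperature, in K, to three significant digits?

T₂ ≈ 159 K

Convert: T₁ = 522.1 K.
Isochoric, so P/T is constant: V₂ = V₁; T₂ = T₁·(P₂/P₁) = 158.8 K.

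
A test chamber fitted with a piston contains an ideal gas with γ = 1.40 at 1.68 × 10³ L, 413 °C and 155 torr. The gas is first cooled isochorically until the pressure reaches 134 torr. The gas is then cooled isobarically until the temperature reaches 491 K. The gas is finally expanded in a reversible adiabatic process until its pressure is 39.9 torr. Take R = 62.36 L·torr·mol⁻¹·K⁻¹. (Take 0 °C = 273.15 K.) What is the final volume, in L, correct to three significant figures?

V₄ ≈ 3.30e+03 L

Convert: T₁ = 686.1 K.
V constant ⇒ P ∝ T: V₂ = V₁; T₂ = T₁·(P₂/P₁) = 593.2 K.
Isobaric, so V/T is constant: P₃ = P₂; V₃ = V₂·(T₃/T₂) = 1391 L.
Adiabatic (γ = 1.40), T V^(γ−1) and P V^γ constant: T₄ = T₃·(P₄/P₃)^((γ−1)/γ) = 347.3 K; V₄ = V₃·(P₃/P₄)^(1/γ) = 3304 L.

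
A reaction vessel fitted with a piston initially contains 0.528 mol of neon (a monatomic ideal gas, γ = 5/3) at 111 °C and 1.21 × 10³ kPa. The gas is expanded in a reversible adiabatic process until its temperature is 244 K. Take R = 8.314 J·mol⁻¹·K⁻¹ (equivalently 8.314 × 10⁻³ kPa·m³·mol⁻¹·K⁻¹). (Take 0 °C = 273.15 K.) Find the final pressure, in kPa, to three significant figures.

Convert: T₁ = 384.1 K.
From PV = nRT: V₁ = nRT₁/P₁ = 0.001394 m³.
Reversible adiabatic, γ = 5/3: P₂ = P₁·(T₂/T₁)^(γ/(γ−1)) = 389.1 kPa; V₂ = V₁·(T₁/T₂)^(1/(γ−1)) = 0.002753 m³.

P₂ ≈ 389 kPa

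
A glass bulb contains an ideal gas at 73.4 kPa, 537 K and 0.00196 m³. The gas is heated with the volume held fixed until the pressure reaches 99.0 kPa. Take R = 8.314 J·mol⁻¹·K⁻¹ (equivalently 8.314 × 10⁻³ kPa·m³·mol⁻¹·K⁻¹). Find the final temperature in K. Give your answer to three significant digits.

Isochoric, so P/T is constant: V₂ = V₁; T₂ = T₁·(P₂/P₁) = 724.3 K.

T₂ ≈ 724 K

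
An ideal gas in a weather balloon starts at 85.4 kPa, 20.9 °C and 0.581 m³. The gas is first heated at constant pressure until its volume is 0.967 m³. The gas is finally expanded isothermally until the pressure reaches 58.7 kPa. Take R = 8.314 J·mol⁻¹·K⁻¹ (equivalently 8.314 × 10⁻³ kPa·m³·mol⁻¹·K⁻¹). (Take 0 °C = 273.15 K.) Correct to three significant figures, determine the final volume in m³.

Convert: T₁ = 294.0 K.
Isobaric, so V/T is constant: P₂ = P₁; T₂ = T₁·(V₂/V₁) = 489.4 K.
Isothermal, so P V is constant: T₃ = T₂; V₃ = V₂·(P₂/P₃) = 1.407 m³.

V₃ ≈ 1.41 m³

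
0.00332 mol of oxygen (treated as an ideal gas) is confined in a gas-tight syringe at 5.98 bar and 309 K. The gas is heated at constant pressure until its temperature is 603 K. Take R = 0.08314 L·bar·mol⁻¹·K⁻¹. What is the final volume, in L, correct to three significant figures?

From PV = nRT: V₁ = nRT₁/P₁ = 0.01426 L.
Isobaric, so V/T is constant: P₂ = P₁; V₂ = V₁·(T₂/T₁) = 0.02783 L.

V₂ ≈ 0.0278 L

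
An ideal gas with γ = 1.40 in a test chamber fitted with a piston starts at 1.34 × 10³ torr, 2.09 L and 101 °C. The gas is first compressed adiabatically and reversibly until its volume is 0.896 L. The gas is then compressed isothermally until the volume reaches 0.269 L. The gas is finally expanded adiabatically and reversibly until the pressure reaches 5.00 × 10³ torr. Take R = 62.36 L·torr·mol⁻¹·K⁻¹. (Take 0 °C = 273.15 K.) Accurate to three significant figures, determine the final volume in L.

V₄ ≈ 0.579 L

Convert: T₁ = 374.1 K.
Reversible adiabatic, γ = 1.40: T₂ = T₁·(V₁/V₂)^(γ−1) = 525.0 K; P₂ = P₁·(V₁/V₂)^γ = 4386 torr.
T constant ⇒ Boyle's law P V = const: T₃ = T₂; P₃ = P₂·(V₂/V₃) = 1.461e+04 torr.
Reversible adiabatic, γ = 1.40: T₄ = T₃·(P₄/P₃)^((γ−1)/γ) = 386.5 K; V₄ = V₃·(P₃/P₄)^(1/γ) = 0.5786 L.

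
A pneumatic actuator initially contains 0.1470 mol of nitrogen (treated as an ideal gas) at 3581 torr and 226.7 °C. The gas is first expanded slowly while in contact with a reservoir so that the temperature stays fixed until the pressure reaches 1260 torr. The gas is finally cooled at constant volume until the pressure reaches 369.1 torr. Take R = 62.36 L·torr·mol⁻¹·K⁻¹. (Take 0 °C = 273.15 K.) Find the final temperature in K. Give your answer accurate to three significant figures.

Convert: T₁ = 499.8 K.
From PV = nRT: V₁ = nRT₁/P₁ = 1.280 L.
T constant ⇒ Boyle's law P V = const: T₂ = T₁; V₂ = V₁·(P₁/P₂) = 3.637 L.
V constant ⇒ P ∝ T: V₃ = V₂; T₃ = T₂·(P₃/P₂) = 146.4 K.

T₃ ≈ 146 K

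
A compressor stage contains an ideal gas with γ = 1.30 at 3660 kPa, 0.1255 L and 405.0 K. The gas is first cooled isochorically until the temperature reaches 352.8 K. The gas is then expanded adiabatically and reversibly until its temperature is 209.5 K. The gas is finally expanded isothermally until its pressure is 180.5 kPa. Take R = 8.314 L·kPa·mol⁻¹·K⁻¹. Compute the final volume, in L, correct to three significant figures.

V₄ ≈ 1.32 L

Isochoric, so P/T is constant: V₂ = V₁; P₂ = P₁·(T₂/T₁) = 3188 kPa.
Reversible adiabatic, γ = 1.30: P₃ = P₂·(T₃/T₂)^(γ/(γ−1)) = 333.2 kPa; V₃ = V₂·(T₂/T₃)^(1/(γ−1)) = 0.7131 L.
T constant ⇒ Boyle's law P V = const: T₄ = T₃; V₄ = V₃·(P₃/P₄) = 1.316 L.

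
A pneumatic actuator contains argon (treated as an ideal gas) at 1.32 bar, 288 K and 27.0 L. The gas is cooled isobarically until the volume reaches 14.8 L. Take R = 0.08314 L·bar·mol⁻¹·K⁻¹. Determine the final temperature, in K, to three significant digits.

T₂ ≈ 158 K

P constant ⇒ V ∝ T: P₂ = P₁; T₂ = T₁·(V₂/V₁) = 157.9 K.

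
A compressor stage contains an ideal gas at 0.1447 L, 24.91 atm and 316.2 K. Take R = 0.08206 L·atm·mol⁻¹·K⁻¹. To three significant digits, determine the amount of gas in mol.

PV = nRT ⇒ n = PV/(RT) = (24.91 × 0.1447) / (0.08206 × 316.2)

n ≈ 0.139 mol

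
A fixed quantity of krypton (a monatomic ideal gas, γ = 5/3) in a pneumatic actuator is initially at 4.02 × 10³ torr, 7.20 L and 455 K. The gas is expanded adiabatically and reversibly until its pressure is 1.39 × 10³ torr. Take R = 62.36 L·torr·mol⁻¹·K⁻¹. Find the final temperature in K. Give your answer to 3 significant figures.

T₂ ≈ 298 K

Adiabatic (γ = 5/3), T V^(γ−1) and P V^γ constant: T₂ = T₁·(P₂/P₁)^((γ−1)/γ) = 297.5 K; V₂ = V₁·(P₁/P₂)^(1/γ) = 13.62 L.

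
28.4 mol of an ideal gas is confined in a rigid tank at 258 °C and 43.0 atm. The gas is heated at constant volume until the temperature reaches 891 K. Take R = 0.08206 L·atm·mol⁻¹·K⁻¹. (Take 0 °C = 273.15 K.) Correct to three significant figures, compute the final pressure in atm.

P₂ ≈ 72.1 atm

Convert: T₁ = 531.1 K.
From PV = nRT: V₁ = nRT₁/P₁ = 28.79 L.
Isochoric, so P/T is constant: V₂ = V₁; P₂ = P₁·(T₂/T₁) = 72.13 atm.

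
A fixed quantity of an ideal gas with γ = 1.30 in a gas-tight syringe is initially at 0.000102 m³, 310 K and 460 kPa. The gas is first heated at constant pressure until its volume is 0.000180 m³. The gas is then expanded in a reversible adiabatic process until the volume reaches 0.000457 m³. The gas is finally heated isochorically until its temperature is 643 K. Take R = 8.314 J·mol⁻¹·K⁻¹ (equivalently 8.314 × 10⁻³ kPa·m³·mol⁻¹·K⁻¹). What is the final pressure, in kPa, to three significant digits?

P constant ⇒ V ∝ T: P₂ = P₁; T₂ = T₁·(V₂/V₁) = 547.1 K.
Reversible adiabatic, γ = 1.30: T₃ = T₂·(V₂/V₃)^(γ−1) = 413.7 K; P₃ = P₂·(V₂/V₃)^γ = 137.0 kPa.
V constant ⇒ P ∝ T: V₄ = V₃; P₄ = P₃·(T₄/T₃) = 213.0 kPa.

P₄ ≈ 213 kPa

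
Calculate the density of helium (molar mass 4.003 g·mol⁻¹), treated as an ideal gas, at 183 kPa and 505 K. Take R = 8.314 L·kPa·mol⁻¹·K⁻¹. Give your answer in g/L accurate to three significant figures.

ρ ≈ 0.174 g/L

ρ = PM/(RT) = (183 × 4.003) / (8.314 × 505.0)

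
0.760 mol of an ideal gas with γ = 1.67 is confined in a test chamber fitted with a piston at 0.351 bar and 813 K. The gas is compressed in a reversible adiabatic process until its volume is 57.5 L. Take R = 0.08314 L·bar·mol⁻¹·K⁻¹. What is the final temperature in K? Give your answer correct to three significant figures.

From PV = nRT: V₁ = nRT₁/P₁ = 146.4 L.
Reversible adiabatic, γ = 1.67: T₂ = T₁·(V₁/V₂)^(γ−1) = 1520 K; P₂ = P₁·(V₁/V₂)^γ = 1.671 bar.

T₂ ≈ 1.52e+03 K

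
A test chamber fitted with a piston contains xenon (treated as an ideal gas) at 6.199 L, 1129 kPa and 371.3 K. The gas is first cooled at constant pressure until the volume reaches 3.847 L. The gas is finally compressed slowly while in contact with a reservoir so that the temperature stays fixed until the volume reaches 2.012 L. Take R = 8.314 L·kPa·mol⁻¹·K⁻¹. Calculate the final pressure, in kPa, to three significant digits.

P constant ⇒ V ∝ T: P₂ = P₁; T₂ = T₁·(V₂/V₁) = 230.4 K.
T constant ⇒ Boyle's law P V = const: T₃ = T₂; P₃ = P₂·(V₂/V₃) = 2159 kPa.

P₃ ≈ 2.16e+03 kPa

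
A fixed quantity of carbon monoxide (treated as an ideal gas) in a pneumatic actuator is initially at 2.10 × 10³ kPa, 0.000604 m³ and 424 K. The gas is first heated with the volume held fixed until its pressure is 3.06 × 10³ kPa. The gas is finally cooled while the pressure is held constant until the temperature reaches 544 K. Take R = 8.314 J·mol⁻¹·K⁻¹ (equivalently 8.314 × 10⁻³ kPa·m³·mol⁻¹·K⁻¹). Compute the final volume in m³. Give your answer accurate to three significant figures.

V₃ ≈ 0.000532 m³

Isochoric, so P/T is constant: V₂ = V₁; T₂ = T₁·(P₂/P₁) = 617.8 K.
P constant ⇒ V ∝ T: P₃ = P₂; V₃ = V₂·(T₃/T₂) = 0.0005318 m³.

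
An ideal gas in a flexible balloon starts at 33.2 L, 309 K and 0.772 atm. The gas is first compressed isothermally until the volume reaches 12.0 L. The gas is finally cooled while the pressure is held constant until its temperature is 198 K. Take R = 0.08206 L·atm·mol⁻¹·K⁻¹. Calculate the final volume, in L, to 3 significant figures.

Isothermal, so P V is constant: T₂ = T₁; P₂ = P₁·(V₁/V₂) = 2.136 atm.
P constant ⇒ V ∝ T: P₃ = P₂; V₃ = V₂·(T₃/T₂) = 7.689 L.

V₃ ≈ 7.69 L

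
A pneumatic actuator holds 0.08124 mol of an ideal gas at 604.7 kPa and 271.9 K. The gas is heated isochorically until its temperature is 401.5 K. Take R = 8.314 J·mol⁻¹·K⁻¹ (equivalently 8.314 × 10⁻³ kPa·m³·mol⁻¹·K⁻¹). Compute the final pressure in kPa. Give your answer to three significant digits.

P₂ ≈ 893 kPa

From PV = nRT: V₁ = nRT₁/P₁ = 0.0003037 m³.
V constant ⇒ P ∝ T: V₂ = V₁; P₂ = P₁·(T₂/T₁) = 892.9 kPa.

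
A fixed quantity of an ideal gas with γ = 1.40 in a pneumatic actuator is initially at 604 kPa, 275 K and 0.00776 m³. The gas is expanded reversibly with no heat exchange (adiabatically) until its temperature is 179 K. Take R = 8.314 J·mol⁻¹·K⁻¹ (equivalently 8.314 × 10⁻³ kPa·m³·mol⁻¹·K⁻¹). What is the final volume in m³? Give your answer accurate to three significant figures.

V₂ ≈ 0.0227 m³

Reversible adiabatic, γ = 1.40: P₂ = P₁·(T₂/T₁)^(γ/(γ−1)) = 134.4 kPa; V₂ = V₁·(T₁/T₂)^(1/(γ−1)) = 0.02270 m³.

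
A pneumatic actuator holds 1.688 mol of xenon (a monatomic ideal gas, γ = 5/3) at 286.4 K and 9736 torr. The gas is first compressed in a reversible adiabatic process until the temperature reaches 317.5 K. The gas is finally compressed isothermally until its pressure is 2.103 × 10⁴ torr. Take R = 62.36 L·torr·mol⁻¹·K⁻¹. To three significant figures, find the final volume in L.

V₃ ≈ 1.59 L

From PV = nRT: V₁ = nRT₁/P₁ = 3.096 L.
Reversible adiabatic, γ = 5/3: P₂ = P₁·(T₂/T₁)^(γ/(γ−1)) = 1.260e+04 torr; V₂ = V₁·(T₁/T₂)^(1/(γ−1)) = 2.653 L.
T constant ⇒ Boyle's law P V = const: T₃ = T₂; V₃ = V₂·(P₂/P₃) = 1.589 L.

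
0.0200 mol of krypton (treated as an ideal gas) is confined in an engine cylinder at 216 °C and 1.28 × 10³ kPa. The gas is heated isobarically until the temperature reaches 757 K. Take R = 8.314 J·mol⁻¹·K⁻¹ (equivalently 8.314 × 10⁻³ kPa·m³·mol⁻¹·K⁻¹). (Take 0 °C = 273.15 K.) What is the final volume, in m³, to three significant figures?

Convert: T₁ = 489.1 K.
From PV = nRT: V₁ = nRT₁/P₁ = 6.354e-05 m³.
Isobaric, so V/T is constant: P₂ = P₁; V₂ = V₁·(T₂/T₁) = 9.834e-05 m³.

V₂ ≈ 9.83e-05 m³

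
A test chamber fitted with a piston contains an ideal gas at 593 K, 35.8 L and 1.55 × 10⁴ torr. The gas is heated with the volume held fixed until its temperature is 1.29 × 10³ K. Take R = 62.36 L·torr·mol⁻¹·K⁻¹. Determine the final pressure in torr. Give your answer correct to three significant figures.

P₂ ≈ 3.37e+04 torr

Isochoric, so P/T is constant: V₂ = V₁; P₂ = P₁·(T₂/T₁) = 3.372e+04 torr.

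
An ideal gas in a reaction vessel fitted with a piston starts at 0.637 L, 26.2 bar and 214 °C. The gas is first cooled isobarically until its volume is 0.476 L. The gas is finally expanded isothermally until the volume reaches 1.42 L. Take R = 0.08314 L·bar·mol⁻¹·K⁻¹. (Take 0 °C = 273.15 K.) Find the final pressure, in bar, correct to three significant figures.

Convert: T₁ = 487.1 K.
Isobaric, so V/T is constant: P₂ = P₁; T₂ = T₁·(V₂/V₁) = 364.0 K.
T constant ⇒ Boyle's law P V = const: T₃ = T₂; P₃ = P₂·(V₂/V₃) = 8.783 bar.

P₃ ≈ 8.78 bar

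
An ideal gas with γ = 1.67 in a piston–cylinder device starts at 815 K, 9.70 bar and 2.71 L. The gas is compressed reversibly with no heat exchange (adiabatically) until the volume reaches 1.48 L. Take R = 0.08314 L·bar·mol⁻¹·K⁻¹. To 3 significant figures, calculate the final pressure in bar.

P₂ ≈ 26.6 bar

Reversible adiabatic, γ = 1.67: T₂ = T₁·(V₁/V₂)^(γ−1) = 1222 K; P₂ = P₁·(V₁/V₂)^γ = 26.64 bar.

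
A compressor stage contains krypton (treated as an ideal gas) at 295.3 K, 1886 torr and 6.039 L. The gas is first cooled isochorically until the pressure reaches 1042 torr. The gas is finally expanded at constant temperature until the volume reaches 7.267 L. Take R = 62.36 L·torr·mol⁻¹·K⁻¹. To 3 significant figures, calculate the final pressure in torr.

Isochoric, so P/T is constant: V₂ = V₁; T₂ = T₁·(P₂/P₁) = 163.2 K.
T constant ⇒ Boyle's law P V = const: T₃ = T₂; P₃ = P₂·(V₂/V₃) = 865.9 torr.

P₃ ≈ 866 torr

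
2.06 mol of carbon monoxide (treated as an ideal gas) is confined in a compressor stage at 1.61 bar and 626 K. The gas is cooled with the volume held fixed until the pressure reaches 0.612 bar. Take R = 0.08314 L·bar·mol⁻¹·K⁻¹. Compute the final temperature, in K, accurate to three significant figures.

T₂ ≈ 238 K

From PV = nRT: V₁ = nRT₁/P₁ = 66.59 L.
Isochoric, so P/T is constant: V₂ = V₁; T₂ = T₁·(P₂/P₁) = 238.0 K.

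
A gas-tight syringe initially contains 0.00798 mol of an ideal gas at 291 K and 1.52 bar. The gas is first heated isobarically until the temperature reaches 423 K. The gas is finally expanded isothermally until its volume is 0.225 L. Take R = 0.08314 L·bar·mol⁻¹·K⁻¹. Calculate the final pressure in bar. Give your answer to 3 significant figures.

P₃ ≈ 1.25 bar

From PV = nRT: V₁ = nRT₁/P₁ = 0.1270 L.
P constant ⇒ V ∝ T: P₂ = P₁; V₂ = V₁·(T₂/T₁) = 0.1846 L.
T constant ⇒ Boyle's law P V = const: T₃ = T₂; P₃ = P₂·(V₂/V₃) = 1.247 bar.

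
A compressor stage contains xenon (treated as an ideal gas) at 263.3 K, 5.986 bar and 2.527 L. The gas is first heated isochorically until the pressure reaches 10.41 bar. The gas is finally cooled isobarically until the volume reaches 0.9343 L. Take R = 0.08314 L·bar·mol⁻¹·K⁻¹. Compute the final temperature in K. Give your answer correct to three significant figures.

Isochoric, so P/T is constant: V₂ = V₁; T₂ = T₁·(P₂/P₁) = 457.9 K.
Isobaric, so V/T is constant: P₃ = P₂; T₃ = T₂·(V₃/V₂) = 169.3 K.

T₃ ≈ 169 K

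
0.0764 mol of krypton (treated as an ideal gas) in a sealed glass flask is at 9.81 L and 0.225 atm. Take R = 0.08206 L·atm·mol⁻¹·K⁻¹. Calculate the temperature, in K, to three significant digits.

T ≈ 352 K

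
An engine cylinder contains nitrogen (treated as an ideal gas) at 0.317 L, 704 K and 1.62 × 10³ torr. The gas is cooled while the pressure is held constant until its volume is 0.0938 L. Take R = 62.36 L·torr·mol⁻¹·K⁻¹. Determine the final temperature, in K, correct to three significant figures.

T₂ ≈ 208 K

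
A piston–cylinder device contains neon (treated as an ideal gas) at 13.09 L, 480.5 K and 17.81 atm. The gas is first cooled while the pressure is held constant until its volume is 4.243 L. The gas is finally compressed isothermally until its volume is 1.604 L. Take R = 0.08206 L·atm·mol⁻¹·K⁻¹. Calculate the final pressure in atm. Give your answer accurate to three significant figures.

P₃ ≈ 47.1 atm

P constant ⇒ V ∝ T: P₂ = P₁; T₂ = T₁·(V₂/V₁) = 155.7 K.
T constant ⇒ Boyle's law P V = const: T₃ = T₂; P₃ = P₂·(V₂/V₃) = 47.11 atm.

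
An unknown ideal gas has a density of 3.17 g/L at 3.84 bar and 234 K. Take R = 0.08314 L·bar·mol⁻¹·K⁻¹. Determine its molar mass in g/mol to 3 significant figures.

M ≈ 16.1 g/mol

ρ = PM/(RT) ⇒ M = ρRT/P = (3.17 × 0.08314 × 234.0) / 3.84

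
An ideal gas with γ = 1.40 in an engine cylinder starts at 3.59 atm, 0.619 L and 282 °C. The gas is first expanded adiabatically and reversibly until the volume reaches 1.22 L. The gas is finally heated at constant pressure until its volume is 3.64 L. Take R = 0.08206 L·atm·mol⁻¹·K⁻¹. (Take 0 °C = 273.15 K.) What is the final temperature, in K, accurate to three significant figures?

T₃ ≈ 1.26e+03 K

Convert: T₁ = 555.1 K.
Reversible adiabatic, γ = 1.40: T₂ = T₁·(V₁/V₂)^(γ−1) = 423.2 K; P₂ = P₁·(V₁/V₂)^γ = 1.389 atm.
P constant ⇒ V ∝ T: P₃ = P₂; T₃ = T₂·(V₃/V₂) = 1263 K.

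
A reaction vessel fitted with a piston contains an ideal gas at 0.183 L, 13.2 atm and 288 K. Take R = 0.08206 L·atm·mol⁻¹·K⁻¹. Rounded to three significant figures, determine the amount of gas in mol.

n ≈ 0.102 mol

PV = nRT ⇒ n = PV/(RT) = (13.2 × 0.183) / (0.08206 × 288)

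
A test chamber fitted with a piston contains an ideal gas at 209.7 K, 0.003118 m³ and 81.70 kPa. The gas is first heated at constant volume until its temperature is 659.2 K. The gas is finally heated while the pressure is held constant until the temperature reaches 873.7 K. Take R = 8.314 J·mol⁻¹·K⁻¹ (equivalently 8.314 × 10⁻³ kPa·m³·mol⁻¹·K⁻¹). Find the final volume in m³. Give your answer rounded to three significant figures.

Isochoric, so P/T is constant: V₂ = V₁; P₂ = P₁·(T₂/T₁) = 256.8 kPa.
Isobaric, so V/T is constant: P₃ = P₂; V₃ = V₂·(T₃/T₂) = 0.004133 m³.

V₃ ≈ 0.00413 m³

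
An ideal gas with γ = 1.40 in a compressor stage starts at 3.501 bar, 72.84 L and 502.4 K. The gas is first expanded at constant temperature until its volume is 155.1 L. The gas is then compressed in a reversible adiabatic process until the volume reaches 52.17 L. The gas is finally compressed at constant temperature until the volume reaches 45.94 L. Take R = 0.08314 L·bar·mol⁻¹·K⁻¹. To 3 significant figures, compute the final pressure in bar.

P₄ ≈ 8.58 bar

T constant ⇒ Boyle's law P V = const: T₂ = T₁; P₂ = P₁·(V₁/V₂) = 1.644 bar.
Reversible adiabatic, γ = 1.40: T₃ = T₂·(V₂/V₃)^(γ−1) = 776.8 K; P₃ = P₂·(V₂/V₃)^γ = 7.558 bar.
Isothermal, so P V is constant: T₄ = T₃; P₄ = P₃·(V₃/V₄) = 8.583 bar.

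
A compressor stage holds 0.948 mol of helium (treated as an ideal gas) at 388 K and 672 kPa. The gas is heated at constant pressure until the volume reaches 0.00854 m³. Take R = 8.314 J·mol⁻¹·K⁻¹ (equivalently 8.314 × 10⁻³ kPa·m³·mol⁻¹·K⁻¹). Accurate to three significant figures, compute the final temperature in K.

T₂ ≈ 728 K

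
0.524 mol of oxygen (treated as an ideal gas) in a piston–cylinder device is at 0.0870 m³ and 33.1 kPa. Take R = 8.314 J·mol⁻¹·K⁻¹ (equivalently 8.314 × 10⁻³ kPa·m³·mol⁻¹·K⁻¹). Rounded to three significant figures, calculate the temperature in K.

T ≈ 661 K

PV = nRT ⇒ T = PV/(nR) = (33.1 × 0.0870) / (0.524 × 8.314 × 10⁻³)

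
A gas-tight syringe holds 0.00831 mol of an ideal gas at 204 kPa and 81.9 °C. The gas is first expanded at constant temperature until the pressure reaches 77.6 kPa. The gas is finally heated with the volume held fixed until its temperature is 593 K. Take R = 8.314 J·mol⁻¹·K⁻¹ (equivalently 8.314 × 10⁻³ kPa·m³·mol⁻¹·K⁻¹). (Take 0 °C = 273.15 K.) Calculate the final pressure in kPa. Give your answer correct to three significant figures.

Convert: T₁ = 355.0 K.
From PV = nRT: V₁ = nRT₁/P₁ = 0.0001202 m³.
T constant ⇒ Boyle's law P V = const: T₂ = T₁; V₂ = V₁·(P₁/P₂) = 0.0003161 m³.
Isochoric, so P/T is constant: V₃ = V₂; P₃ = P₂·(T₃/T₂) = 129.6 kPa.

P₃ ≈ 130 kPa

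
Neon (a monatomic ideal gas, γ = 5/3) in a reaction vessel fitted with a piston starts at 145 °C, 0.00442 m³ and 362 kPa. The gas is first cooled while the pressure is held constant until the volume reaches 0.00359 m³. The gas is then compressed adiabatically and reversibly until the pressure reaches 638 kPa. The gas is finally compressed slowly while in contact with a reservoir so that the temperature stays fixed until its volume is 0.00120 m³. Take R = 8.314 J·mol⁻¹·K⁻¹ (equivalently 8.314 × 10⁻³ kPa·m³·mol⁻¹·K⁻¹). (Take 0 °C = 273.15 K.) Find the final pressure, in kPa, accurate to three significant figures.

Convert: T₁ = 418.1 K.
P constant ⇒ V ∝ T: P₂ = P₁; T₂ = T₁·(V₂/V₁) = 339.6 K.
Reversible adiabatic, γ = 5/3: T₃ = T₂·(P₃/P₂)^((γ−1)/γ) = 426.0 K; V₃ = V₂·(P₂/P₃)^(1/γ) = 0.002555 m³.
Isothermal, so P V is constant: T₄ = T₃; P₄ = P₃·(V₃/V₄) = 1359 kPa.

P₄ ≈ 1.36e+03 kPa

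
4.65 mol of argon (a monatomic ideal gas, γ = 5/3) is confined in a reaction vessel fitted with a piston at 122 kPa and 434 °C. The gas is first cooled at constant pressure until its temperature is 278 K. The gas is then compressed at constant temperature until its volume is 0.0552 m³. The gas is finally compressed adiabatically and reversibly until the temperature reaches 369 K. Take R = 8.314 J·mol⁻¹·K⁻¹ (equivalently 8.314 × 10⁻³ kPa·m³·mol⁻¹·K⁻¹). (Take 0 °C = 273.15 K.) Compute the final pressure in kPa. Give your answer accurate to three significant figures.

P₄ ≈ 395 kPa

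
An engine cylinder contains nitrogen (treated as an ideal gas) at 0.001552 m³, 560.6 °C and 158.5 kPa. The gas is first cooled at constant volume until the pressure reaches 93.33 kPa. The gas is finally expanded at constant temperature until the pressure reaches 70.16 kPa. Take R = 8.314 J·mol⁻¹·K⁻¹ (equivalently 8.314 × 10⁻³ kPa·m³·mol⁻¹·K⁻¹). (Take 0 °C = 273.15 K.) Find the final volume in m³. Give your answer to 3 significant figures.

V₃ ≈ 0.00206 m³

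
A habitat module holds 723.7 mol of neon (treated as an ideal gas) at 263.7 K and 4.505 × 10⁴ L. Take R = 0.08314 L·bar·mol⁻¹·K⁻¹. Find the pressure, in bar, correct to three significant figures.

P ≈ 0.352 bar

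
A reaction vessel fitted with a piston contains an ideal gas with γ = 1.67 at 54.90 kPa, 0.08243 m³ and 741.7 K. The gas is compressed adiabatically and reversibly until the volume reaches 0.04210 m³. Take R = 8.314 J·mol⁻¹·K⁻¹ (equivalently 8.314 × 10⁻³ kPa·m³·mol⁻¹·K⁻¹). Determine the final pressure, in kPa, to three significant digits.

Adiabatic (γ = 1.67), T V^(γ−1) and P V^γ constant: T₂ = T₁·(V₁/V₂)^(γ−1) = 1163 K; P₂ = P₁·(V₁/V₂)^γ = 168.6 kPa.

P₂ ≈ 169 kPa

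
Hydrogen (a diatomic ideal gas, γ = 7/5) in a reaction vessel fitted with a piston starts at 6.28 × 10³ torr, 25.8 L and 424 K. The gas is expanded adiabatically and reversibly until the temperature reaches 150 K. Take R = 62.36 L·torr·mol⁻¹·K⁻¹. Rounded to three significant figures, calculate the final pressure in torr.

P₂ ≈ 165 torr

Adiabatic (γ = 7/5), T V^(γ−1) and P V^γ constant: P₂ = P₁·(T₂/T₁)^(γ/(γ−1)) = 165.4 torr; V₂ = V₁·(T₁/T₂)^(1/(γ−1)) = 346.6 L.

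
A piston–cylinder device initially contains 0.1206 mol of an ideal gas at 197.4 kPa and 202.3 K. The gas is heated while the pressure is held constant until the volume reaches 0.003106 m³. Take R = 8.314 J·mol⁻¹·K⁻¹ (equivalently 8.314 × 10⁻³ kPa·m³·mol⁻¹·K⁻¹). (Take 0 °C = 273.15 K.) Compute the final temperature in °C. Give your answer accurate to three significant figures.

T₂ ≈ 338 °C

From PV = nRT: V₁ = nRT₁/P₁ = 0.001028 m³.
Isobaric, so V/T is constant: P₂ = P₁; T₂ = T₁·(V₂/V₁) = 611.5 K.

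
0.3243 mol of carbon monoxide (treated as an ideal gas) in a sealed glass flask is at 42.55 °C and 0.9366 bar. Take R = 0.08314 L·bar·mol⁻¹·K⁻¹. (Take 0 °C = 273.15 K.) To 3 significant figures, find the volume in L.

V ≈ 9.09 L

Convert: T = 315.70 K.
PV = nRT ⇒ V = nRT/P = (0.3243 × 0.08314 × 315.70) / 0.9366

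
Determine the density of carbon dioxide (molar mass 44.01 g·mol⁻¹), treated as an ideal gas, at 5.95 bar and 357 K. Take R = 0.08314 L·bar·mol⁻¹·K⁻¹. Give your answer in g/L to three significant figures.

ρ ≈ 8.82 g/L

ρ = PM/(RT) = (5.95 × 44.01) / (0.08314 × 357.0)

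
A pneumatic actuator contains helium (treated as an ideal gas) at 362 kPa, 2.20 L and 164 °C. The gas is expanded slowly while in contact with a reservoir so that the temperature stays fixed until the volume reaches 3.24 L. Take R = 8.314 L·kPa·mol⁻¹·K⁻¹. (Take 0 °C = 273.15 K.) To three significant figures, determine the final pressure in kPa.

Convert: T₁ = 437.1 K.
Isothermal, so P V is constant: T₂ = T₁; P₂ = P₁·(V₁/V₂) = 245.8 kPa.

P₂ ≈ 246 kPa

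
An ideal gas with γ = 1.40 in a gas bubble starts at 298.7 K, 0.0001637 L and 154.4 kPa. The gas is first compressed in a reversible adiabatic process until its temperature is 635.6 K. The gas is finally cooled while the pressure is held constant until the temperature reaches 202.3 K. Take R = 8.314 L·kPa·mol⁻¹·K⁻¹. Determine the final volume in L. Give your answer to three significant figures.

Adiabatic (γ = 1.40), T V^(γ−1) and P V^γ constant: P₂ = P₁·(T₂/T₁)^(γ/(γ−1)) = 2170 kPa; V₂ = V₁·(T₁/T₂)^(1/(γ−1)) = 2.478e-05 L.
Isobaric, so V/T is constant: P₃ = P₂; V₃ = V₂·(T₃/T₂) = 7.888e-06 L.

V₃ ≈ 7.89e-06 L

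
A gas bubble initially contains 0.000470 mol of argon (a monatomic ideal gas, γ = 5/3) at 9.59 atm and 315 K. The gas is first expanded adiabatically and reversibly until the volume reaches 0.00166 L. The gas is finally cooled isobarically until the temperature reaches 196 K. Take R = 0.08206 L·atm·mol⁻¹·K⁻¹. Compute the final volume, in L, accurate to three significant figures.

V₃ ≈ 0.00124 L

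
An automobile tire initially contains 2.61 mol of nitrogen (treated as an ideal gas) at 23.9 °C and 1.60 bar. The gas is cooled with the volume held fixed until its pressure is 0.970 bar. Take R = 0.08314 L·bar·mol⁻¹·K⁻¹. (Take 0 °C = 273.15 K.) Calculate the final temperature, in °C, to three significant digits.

Convert: T₁ = 297.0 K.
From PV = nRT: V₁ = nRT₁/P₁ = 40.29 L.
Isochoric, so P/T is constant: V₂ = V₁; T₂ = T₁·(P₂/P₁) = 180.1 K.

T₂ ≈ -93.1 °C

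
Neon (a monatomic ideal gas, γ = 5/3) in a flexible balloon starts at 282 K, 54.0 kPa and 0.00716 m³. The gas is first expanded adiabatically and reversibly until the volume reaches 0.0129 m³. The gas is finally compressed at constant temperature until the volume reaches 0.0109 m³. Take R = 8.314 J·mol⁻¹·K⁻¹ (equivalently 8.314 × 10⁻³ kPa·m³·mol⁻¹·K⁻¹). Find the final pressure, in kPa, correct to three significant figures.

Reversible adiabatic, γ = 5/3: T₂ = T₁·(V₁/V₂)^(γ−1) = 190.5 K; P₂ = P₁·(V₁/V₂)^γ = 20.24 kPa.
T constant ⇒ Boyle's law P V = const: T₃ = T₂; P₃ = P₂·(V₂/V₃) = 23.96 kPa.

P₃ ≈ 24.0 kPa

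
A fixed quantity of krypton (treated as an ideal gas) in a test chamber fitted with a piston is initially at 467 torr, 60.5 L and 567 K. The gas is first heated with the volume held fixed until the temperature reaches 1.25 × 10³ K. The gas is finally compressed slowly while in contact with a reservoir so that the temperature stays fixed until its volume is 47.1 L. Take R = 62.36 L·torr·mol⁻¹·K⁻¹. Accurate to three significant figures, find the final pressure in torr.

P₃ ≈ 1.32e+03 torr

Isochoric, so P/T is constant: V₂ = V₁; P₂ = P₁·(T₂/T₁) = 1030 torr.
T constant ⇒ Boyle's law P V = const: T₃ = T₂; P₃ = P₂·(V₂/V₃) = 1322 torr.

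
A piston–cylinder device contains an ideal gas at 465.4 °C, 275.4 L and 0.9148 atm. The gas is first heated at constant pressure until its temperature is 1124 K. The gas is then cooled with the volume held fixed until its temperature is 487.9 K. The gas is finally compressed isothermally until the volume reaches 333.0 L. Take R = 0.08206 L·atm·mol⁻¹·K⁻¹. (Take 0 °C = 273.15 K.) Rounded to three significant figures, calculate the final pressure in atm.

Convert: T₁ = 738.5 K.
P constant ⇒ V ∝ T: P₂ = P₁; V₂ = V₁·(T₂/T₁) = 419.1 L.
V constant ⇒ P ∝ T: V₃ = V₂; P₃ = P₂·(T₃/T₂) = 0.3971 atm.
Isothermal, so P V is constant: T₄ = T₃; P₄ = P₃·(V₃/V₄) = 0.4998 atm.

P₄ ≈ 0.500 atm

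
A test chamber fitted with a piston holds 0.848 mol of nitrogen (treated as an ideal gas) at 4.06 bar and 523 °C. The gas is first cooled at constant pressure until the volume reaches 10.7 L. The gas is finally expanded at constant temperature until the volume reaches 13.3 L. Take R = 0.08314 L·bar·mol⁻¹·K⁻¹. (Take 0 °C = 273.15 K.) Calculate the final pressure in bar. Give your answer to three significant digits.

Convert: T₁ = 796.1 K.
From PV = nRT: V₁ = nRT₁/P₁ = 13.83 L.
Isobaric, so V/T is constant: P₂ = P₁; T₂ = T₁·(V₂/V₁) = 616.2 K.
T constant ⇒ Boyle's law P V = const: T₃ = T₂; P₃ = P₂·(V₂/V₃) = 3.266 bar.

P₃ ≈ 3.27 bar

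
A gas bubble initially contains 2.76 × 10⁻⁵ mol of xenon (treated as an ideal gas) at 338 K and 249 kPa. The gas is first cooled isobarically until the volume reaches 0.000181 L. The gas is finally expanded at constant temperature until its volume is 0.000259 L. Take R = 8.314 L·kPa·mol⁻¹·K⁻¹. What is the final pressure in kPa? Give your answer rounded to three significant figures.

P₃ ≈ 174 kPa

From PV = nRT: V₁ = nRT₁/P₁ = 0.0003115 L.
P constant ⇒ V ∝ T: P₂ = P₁; T₂ = T₁·(V₂/V₁) = 196.4 K.
Isothermal, so P V is constant: T₃ = T₂; P₃ = P₂·(V₂/V₃) = 174.0 kPa.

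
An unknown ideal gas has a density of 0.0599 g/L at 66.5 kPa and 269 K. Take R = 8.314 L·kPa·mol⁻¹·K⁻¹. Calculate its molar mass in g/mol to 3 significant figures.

M ≈ 2.01 g/mol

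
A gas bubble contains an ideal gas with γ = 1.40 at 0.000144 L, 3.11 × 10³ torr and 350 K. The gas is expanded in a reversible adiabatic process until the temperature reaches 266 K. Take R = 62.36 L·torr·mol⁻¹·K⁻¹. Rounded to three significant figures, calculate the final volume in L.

V₂ ≈ 0.000286 L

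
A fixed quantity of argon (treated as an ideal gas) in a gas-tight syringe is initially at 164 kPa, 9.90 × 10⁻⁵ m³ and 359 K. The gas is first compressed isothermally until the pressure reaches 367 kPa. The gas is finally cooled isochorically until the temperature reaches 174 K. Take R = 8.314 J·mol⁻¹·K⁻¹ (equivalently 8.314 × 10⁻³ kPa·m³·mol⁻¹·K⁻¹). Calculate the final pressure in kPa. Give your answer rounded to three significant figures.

Isothermal, so P V is constant: T₂ = T₁; V₂ = V₁·(P₁/P₂) = 4.424e-05 m³.
Isochoric, so P/T is constant: V₃ = V₂; P₃ = P₂·(T₃/T₂) = 177.9 kPa.

P₃ ≈ 178 kPa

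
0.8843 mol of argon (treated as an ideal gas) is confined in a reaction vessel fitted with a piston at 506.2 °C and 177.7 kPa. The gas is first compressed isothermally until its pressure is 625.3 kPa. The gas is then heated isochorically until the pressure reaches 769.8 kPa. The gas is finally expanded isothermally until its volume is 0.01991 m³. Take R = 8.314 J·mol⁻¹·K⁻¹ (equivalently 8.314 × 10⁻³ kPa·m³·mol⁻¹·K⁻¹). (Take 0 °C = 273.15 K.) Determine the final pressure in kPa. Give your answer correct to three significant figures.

P₄ ≈ 354 kPa

Convert: T₁ = 779.3 K.
From PV = nRT: V₁ = nRT₁/P₁ = 0.03224 m³.
Isothermal, so P V is constant: T₂ = T₁; V₂ = V₁·(P₁/P₂) = 0.009163 m³.
Isochoric, so P/T is constant: V₃ = V₂; T₃ = T₂·(P₃/P₂) = 959.4 K.
T constant ⇒ Boyle's law P V = const: T₄ = T₃; P₄ = P₃·(V₃/V₄) = 354.3 kPa.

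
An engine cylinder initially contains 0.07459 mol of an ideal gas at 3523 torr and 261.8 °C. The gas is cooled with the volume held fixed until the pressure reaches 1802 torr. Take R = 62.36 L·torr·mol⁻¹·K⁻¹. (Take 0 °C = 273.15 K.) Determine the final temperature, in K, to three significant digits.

T₂ ≈ 274 K

Convert: T₁ = 535.0 K.
From PV = nRT: V₁ = nRT₁/P₁ = 0.7063 L.
Isochoric, so P/T is constant: V₂ = V₁; T₂ = T₁·(P₂/P₁) = 273.6 K.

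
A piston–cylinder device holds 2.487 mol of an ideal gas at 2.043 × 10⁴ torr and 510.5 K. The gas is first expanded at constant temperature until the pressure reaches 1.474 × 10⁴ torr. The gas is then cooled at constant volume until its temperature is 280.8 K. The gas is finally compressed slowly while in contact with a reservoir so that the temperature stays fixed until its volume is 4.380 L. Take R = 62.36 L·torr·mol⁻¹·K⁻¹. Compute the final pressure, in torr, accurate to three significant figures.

From PV = nRT: V₁ = nRT₁/P₁ = 3.875 L.
T constant ⇒ Boyle's law P V = const: T₂ = T₁; V₂ = V₁·(P₁/P₂) = 5.371 L.
Isochoric, so P/T is constant: V₃ = V₂; P₃ = P₂·(T₃/T₂) = 8108 torr.
T constant ⇒ Boyle's law P V = const: T₄ = T₃; P₄ = P₃·(V₃/V₄) = 9943 torr.

P₄ ≈ 9.94e+03 torr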